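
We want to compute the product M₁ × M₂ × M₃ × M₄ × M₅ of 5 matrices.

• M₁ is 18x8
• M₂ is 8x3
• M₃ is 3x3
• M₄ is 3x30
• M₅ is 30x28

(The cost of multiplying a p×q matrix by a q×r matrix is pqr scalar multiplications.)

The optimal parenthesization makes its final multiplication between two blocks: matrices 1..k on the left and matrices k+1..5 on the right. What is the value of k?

3

Adjacent pairs: M₁M₂ = 18·8·3 = 432; M₂M₃ = 8·3·3 = 72; M₃M₄ = 3·3·30 = 270; M₄M₅ = 3·30·28 = 2520.
Length 3: M₁..M₃: k=1: 0+72+18·8·3=504; k=2: 432+0+18·3·3=594 → min 504 | M₂..M₄: k=2: 0+270+8·3·30=990; k=3: 72+0+8·3·30=792 → min 792 | M₃..M₅: k=3: 0+2520+3·3·28=2772; k=4: 270+0+3·30·28=2790 → min 2772.
Length 4: M₁..M₄: k=1: 0+792+18·8·30=5112; k=2: 432+270+18·3·30=2322; k=3: 504+0+18·3·30=2124 → min 2124 | M₂..M₅: k=2: 0+2772+8·3·28=3444; k=3: 72+2520+8·3·28=3264; k=4: 792+0+8·30·28=7512 → min 3264.
Top-level splits: k=1: (M₁..M₁)·(M₂..M₅) → 0+3264+18·8·28 = 7296; k=2: (M₁..M₂)·(M₃..M₅) → 432+2772+18·3·28 = 4716; k=3: (M₁..M₃)·(M₄..M₅) → 504+2520+18·3·28 = 4536; k=4: (M₁..M₄)·(M₅..M₅) → 2124+0+18·30·28 = 17244.
Best split is after M₃, i.e. k = 3.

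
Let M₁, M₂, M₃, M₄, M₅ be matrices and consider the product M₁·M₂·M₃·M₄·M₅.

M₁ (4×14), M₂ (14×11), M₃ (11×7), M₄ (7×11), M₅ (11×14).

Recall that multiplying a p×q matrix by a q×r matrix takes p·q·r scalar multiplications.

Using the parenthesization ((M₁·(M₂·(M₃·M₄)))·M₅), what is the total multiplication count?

(M₃·M₄): 11×7 by 7×11 → 11×11, cost 11·7·11 = 847
(M₂·(M₃·M₄)): 14×11 by 11×11 → 14×11, cost 14·11·11 = 1694; cumulative 2541
(M₁·(M₂·(M₃·M₄))): 4×14 by 14×11 → 4×11, cost 4·14·11 = 616; cumulative 3157
((M₁·(M₂·(M₃·M₄)))·M₅): 4×11 by 11×14 → 4×14, cost 4·11·14 = 616; cumulative 3773
Total: 3773 scalar multiplications.

3773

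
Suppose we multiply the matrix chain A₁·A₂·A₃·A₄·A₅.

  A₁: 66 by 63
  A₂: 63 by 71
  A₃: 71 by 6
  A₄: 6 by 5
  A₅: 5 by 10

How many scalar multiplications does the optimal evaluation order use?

48585

Adjacent pairs: A₁A₂ = 66·63·71 = 295218; A₂A₃ = 63·71·6 = 26838; A₃A₄ = 71·6·5 = 2130; A₄A₅ = 6·5·10 = 300.
Length 3: A₁..A₃: k=1: 0+26838+66·63·6=51786; k=2: 295218+0+66·71·6=323334 → min 51786 | A₂..A₄: k=2: 0+2130+63·71·5=24495; k=3: 26838+0+63·6·5=28728 → min 24495 | A₃..A₅: k=3: 0+300+71·6·10=4560; k=4: 2130+0+71·5·10=5680 → min 4560.
Length 4: A₁..A₄: k=1: 0+24495+66·63·5=45285; k=2: 295218+2130+66·71·5=320778; k=3: 51786+0+66·6·5=53766 → min 45285 | A₂..A₅: k=2: 0+4560+63·71·10=49290; k=3: 26838+300+63·6·10=30918; k=4: 24495+0+63·5·10=27645 → min 27645.
Length 5: A₁..A₅: k=1: 0+27645+66·63·10=69225; k=2: 295218+4560+66·71·10=346638; k=3: 51786+300+66·6·10=56046; k=4: 45285+0+66·5·10=48585 → min 48585.
Optimal order: ((A₁·(A₂·(A₃·A₄)))·A₅) with cost 48585.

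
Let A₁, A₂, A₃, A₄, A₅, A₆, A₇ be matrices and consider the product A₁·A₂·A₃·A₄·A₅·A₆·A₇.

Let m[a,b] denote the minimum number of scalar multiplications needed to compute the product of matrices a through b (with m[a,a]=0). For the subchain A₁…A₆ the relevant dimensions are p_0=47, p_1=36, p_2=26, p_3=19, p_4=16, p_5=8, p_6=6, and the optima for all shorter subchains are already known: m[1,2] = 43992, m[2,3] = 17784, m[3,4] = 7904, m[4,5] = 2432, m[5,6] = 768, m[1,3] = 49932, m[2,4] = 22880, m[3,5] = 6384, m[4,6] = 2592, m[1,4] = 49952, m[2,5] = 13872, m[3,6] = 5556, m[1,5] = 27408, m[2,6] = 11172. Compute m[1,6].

21324

m[1,6] = min over k∈[1,5] of m[1,k]+m[k+1,6]+p_{0}·p_k·p_{6}.
k=1: 0 + 11172 + 47·36·6 = 21324; k=2: 43992 + 5556 + 47·26·6 = 56880; k=3: 49932 + 2592 + 47·19·6 = 57882; k=4: 49952 + 768 + 47·16·6 = 55232; k=5: 27408 + 0 + 47·8·6 = 29664.
Minimum: 21324 at k=1.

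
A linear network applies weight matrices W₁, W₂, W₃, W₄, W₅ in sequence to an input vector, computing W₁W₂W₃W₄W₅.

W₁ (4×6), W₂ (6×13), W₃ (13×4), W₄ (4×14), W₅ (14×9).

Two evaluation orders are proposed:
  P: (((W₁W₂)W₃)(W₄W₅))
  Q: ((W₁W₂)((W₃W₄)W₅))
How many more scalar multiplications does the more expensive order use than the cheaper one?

Order P = (((W₁W₂)W₃)(W₄W₅)): (W₁W₂): 4×6 by 6×13 → 4×13, cost 4·6·13 = 312; ((W₁W₂)W₃): 4×13 by 13×4 → 4×4, cost 4·13·4 = 208; cumulative 520; (W₄W₅): 4×14 by 14×9 → 4×9, cost 4·14·9 = 504; (((W₁W₂)W₃)(W₄W₅)): 4×4 by 4×9 → 4×9, cost 4·4·9 = 144; cumulative 1168. Total 1168.
Order Q = ((W₁W₂)((W₃W₄)W₅)): (W₁W₂): 4×6 by 6×13 → 4×13, cost 4·6·13 = 312; (W₃W₄): 13×4 by 4×14 → 13×14, cost 13·4·14 = 728; ((W₃W₄)W₅): 13×14 by 14×9 → 13×9, cost 13·14·9 = 1638; cumulative 2366; ((W₁W₂)((W₃W₄)W₅)): 4×13 by 13×9 → 4×9, cost 4·13·9 = 468; cumulative 3146. Total 3146.
Difference: |1168 − 3146| = 1978.

1978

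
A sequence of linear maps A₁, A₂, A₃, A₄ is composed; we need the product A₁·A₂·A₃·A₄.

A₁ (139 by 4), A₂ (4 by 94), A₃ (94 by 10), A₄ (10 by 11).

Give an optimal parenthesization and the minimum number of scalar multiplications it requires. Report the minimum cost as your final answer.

Adjacent pairs: A₁A₂ = 139·4·94 = 52264; A₂A₃ = 4·94·10 = 3760; A₃A₄ = 94·10·11 = 10340.
Length 3: A₁..A₃: k=1: 0+3760+139·4·10=9320; k=2: 52264+0+139·94·10=182924 → min 9320 | A₂..A₄: k=2: 0+10340+4·94·11=14476; k=3: 3760+0+4·10·11=4200 → min 4200.
Length 4: A₁..A₄: k=1: 0+4200+139·4·11=10316; k=2: 52264+10340+139·94·11=206330; k=3: 9320+0+139·10·11=24610 → min 10316.
Optimal parenthesization: (A₁·((A₂·A₃)·A₄)) with cost 10316.

10316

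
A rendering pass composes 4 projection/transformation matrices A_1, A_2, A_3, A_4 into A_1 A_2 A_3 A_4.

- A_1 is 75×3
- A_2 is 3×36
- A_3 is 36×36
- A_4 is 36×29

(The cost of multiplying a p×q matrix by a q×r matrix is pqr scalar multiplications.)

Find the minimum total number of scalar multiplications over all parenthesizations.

13545

Adjacent pairs: A_1A_2 = 75·3·36 = 8100; A_2A_3 = 3·36·36 = 3888; A_3A_4 = 36·36·29 = 37584.
Length 3: A_1..A_3: k=1: 0+3888+75·3·36=11988; k=2: 8100+0+75·36·36=105300 → min 11988 | A_2..A_4: k=2: 0+37584+3·36·29=40716; k=3: 3888+0+3·36·29=7020 → min 7020.
Length 4: A_1..A_4: k=1: 0+7020+75·3·29=13545; k=2: 8100+37584+75·36·29=123984; k=3: 11988+0+75·36·29=90288 → min 13545.
Optimal order: (A_1 ((A_2 A_3) A_4)) with cost 13545.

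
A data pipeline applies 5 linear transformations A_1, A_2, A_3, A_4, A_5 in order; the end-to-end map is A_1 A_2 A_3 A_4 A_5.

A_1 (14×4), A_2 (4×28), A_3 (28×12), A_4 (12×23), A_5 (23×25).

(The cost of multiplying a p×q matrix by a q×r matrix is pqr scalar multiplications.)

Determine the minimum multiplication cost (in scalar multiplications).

6148

Adjacent pairs: A_1A_2 = 14·4·28 = 1568; A_2A_3 = 4·28·12 = 1344; A_3A_4 = 28·12·23 = 7728; A_4A_5 = 12·23·25 = 6900.
Length 3: A_1..A_3: k=1: 0+1344+14·4·12=2016; k=2: 1568+0+14·28·12=6272 → min 2016 | A_2..A_4: k=2: 0+7728+4·28·23=10304; k=3: 1344+0+4·12·23=2448 → min 2448 | A_3..A_5: k=3: 0+6900+28·12·25=15300; k=4: 7728+0+28·23·25=23828 → min 15300.
Length 4: A_1..A_4: k=1: 0+2448+14·4·23=3736; k=2: 1568+7728+14·28·23=18312; k=3: 2016+0+14·12·23=5880 → min 3736 | A_2..A_5: k=2: 0+15300+4·28·25=18100; k=3: 1344+6900+4·12·25=9444; k=4: 2448+0+4·23·25=4748 → min 4748.
Length 5: A_1..A_5: k=1: 0+4748+14·4·25=6148; k=2: 1568+15300+14·28·25=26668; k=3: 2016+6900+14·12·25=13116; k=4: 3736+0+14·23·25=11786 → min 6148.
Optimal order: (A_1 (((A_2 A_3) A_4) A_5)) with cost 6148.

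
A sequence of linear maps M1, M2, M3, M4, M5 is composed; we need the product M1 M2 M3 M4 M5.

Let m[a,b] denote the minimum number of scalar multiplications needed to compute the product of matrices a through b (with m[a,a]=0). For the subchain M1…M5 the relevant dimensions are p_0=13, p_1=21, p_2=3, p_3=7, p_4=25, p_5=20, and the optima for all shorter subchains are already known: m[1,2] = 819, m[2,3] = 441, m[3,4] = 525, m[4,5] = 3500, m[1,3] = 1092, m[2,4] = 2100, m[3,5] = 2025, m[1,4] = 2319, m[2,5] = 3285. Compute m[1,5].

3624

m[1,5] = min over k∈[1,4] of m[1,k]+m[k+1,5]+p_{0}·p_k·p_{5}.
k=1: 0 + 3285 + 13·21·20 = 8745; k=2: 819 + 2025 + 13·3·20 = 3624; k=3: 1092 + 3500 + 13·7·20 = 6412; k=4: 2319 + 0 + 13·25·20 = 8819.
Minimum: 3624 at k=2.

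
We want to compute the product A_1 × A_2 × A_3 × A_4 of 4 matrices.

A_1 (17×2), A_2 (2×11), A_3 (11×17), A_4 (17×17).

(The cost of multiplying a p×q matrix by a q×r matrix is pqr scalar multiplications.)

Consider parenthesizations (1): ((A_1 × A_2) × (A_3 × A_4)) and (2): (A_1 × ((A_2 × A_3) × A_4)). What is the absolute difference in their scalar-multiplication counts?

Order (1) = ((A_1 × A_2) × (A_3 × A_4)): (A_1 × A_2): 17×2 by 2×11 → 17×11, cost 17·2·11 = 374; (A_3 × A_4): 11×17 by 17×17 → 11×17, cost 11·17·17 = 3179; ((A_1 × A_2) × (A_3 × A_4)): 17×11 by 11×17 → 17×17, cost 17·11·17 = 3179; cumulative 6732. Total 6732.
Order (2) = (A_1 × ((A_2 × A_3) × A_4)): (A_2 × A_3): 2×11 by 11×17 → 2×17, cost 2·11·17 = 374; ((A_2 × A_3) × A_4): 2×17 by 17×17 → 2×17, cost 2·17·17 = 578; cumulative 952; (A_1 × ((A_2 × A_3) × A_4)): 17×2 by 2×17 → 17×17, cost 17·2·17 = 578; cumulative 1530. Total 1530.
Difference: |6732 − 1530| = 5202.

5202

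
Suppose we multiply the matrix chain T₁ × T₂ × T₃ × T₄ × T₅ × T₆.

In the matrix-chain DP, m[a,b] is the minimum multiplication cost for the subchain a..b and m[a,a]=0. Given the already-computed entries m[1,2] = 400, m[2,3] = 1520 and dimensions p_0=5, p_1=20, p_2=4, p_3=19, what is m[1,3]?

m[1,3] = min over k∈[1,2] of m[1,k]+m[k+1,3]+p_{0}·p_k·p_{3}.
k=1: 0 + 1520 + 5·20·19 = 3420; k=2: 400 + 0 + 5·4·19 = 780.
Minimum: 780 at k=2.

780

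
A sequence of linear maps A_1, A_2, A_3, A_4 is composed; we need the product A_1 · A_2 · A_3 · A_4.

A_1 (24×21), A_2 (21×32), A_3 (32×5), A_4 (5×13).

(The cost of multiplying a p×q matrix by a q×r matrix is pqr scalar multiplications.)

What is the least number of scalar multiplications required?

7440

Adjacent pairs: A_1A_2 = 24·21·32 = 16128; A_2A_3 = 21·32·5 = 3360; A_3A_4 = 32·5·13 = 2080.
Length 3: A_1..A_3: k=1: 0+3360+24·21·5=5880; k=2: 16128+0+24·32·5=19968 → min 5880 | A_2..A_4: k=2: 0+2080+21·32·13=10816; k=3: 3360+0+21·5·13=4725 → min 4725.
Length 4: A_1..A_4: k=1: 0+4725+24·21·13=11277; k=2: 16128+2080+24·32·13=28192; k=3: 5880+0+24·5·13=7440 → min 7440.
Optimal order: ((A_1 · (A_2 · A_3)) · A_4) with cost 7440.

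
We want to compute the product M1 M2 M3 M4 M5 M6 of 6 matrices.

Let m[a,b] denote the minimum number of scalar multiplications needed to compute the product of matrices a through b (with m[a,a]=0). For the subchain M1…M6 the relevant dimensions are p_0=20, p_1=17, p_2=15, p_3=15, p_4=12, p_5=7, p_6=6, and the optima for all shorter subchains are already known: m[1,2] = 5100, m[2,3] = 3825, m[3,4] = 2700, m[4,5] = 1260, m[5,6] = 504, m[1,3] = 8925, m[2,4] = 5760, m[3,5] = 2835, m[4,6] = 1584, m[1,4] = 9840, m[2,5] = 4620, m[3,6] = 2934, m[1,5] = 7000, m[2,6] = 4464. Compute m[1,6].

6504

m[1,6] = min over k∈[1,5] of m[1,k]+m[k+1,6]+p_{0}·p_k·p_{6}.
k=1: 0 + 4464 + 20·17·6 = 6504; k=2: 5100 + 2934 + 20·15·6 = 9834; k=3: 8925 + 1584 + 20·15·6 = 12309; k=4: 9840 + 504 + 20·12·6 = 11784; k=5: 7000 + 0 + 20·7·6 = 7840.
Minimum: 6504 at k=1.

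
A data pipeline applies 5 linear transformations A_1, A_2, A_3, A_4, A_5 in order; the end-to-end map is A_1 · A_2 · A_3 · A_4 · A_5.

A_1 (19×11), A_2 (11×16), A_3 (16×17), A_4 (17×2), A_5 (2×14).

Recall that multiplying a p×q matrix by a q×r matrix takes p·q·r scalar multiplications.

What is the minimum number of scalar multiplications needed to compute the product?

1846

Adjacent pairs: A_1A_2 = 19·11·16 = 3344; A_2A_3 = 11·16·17 = 2992; A_3A_4 = 16·17·2 = 544; A_4A_5 = 17·2·14 = 476.
Length 3: A_1..A_3: k=1: 0+2992+19·11·17=6545; k=2: 3344+0+19·16·17=8512 → min 6545 | A_2..A_4: k=2: 0+544+11·16·2=896; k=3: 2992+0+11·17·2=3366 → min 896 | A_3..A_5: k=3: 0+476+16·17·14=4284; k=4: 544+0+16·2·14=992 → min 992.
Length 4: A_1..A_4: k=1: 0+896+19·11·2=1314; k=2: 3344+544+19·16·2=4496; k=3: 6545+0+19·17·2=7191 → min 1314 | A_2..A_5: k=2: 0+992+11·16·14=3456; k=3: 2992+476+11·17·14=6086; k=4: 896+0+11·2·14=1204 → min 1204.
Length 5: A_1..A_5: k=1: 0+1204+19·11·14=4130; k=2: 3344+992+19·16·14=8592; k=3: 6545+476+19·17·14=11543; k=4: 1314+0+19·2·14=1846 → min 1846.
Optimal order: ((A_1 · (A_2 · (A_3 · A_4))) · A_5) with cost 1846.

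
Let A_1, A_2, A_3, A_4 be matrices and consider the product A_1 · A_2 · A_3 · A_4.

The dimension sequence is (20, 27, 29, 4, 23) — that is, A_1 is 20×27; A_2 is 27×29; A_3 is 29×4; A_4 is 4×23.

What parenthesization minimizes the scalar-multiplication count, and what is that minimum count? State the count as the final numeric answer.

Adjacent pairs: A_1A_2 = 20·27·29 = 15660; A_2A_3 = 27·29·4 = 3132; A_3A_4 = 29·4·23 = 2668.
Length 3: A_1..A_3: k=1: 0+3132+20·27·4=5292; k=2: 15660+0+20·29·4=17980 → min 5292 | A_2..A_4: k=2: 0+2668+27·29·23=20677; k=3: 3132+0+27·4·23=5616 → min 5616.
Length 4: A_1..A_4: k=1: 0+5616+20·27·23=18036; k=2: 15660+2668+20·29·23=31668; k=3: 5292+0+20·4·23=7132 → min 7132.
Optimal parenthesization: ((A_1 · (A_2 · A_3)) · A_4) with cost 7132.

7132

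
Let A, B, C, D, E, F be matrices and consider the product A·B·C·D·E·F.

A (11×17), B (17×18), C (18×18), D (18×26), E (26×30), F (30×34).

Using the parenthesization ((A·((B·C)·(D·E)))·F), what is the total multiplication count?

(B·C): 17×18 by 18×18 → 17×18, cost 17·18·18 = 5508
(D·E): 18×26 by 26×30 → 18×30, cost 18·26·30 = 14040
((B·C)·(D·E)): 17×18 by 18×30 → 17×30, cost 17·18·30 = 9180; cumulative 28728
(A·((B·C)·(D·E))): 11×17 by 17×30 → 11×30, cost 11·17·30 = 5610; cumulative 34338
((A·((B·C)·(D·E)))·F): 11×30 by 30×34 → 11×34, cost 11·30·34 = 11220; cumulative 45558
Total: 45558 scalar multiplications.

45558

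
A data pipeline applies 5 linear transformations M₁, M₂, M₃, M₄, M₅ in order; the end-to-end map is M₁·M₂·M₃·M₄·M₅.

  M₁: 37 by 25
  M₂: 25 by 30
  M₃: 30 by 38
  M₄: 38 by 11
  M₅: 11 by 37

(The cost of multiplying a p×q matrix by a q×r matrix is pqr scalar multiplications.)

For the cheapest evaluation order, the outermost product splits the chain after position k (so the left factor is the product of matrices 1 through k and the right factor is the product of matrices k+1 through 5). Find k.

4

Adjacent pairs: M₁M₂ = 37·25·30 = 27750; M₂M₃ = 25·30·38 = 28500; M₃M₄ = 30·38·11 = 12540; M₄M₅ = 38·11·37 = 15466.
Length 3: M₁..M₃: k=1: 0+28500+37·25·38=63650; k=2: 27750+0+37·30·38=69930 → min 63650 | M₂..M₄: k=2: 0+12540+25·30·11=20790; k=3: 28500+0+25·38·11=38950 → min 20790 | M₃..M₅: k=3: 0+15466+30·38·37=57646; k=4: 12540+0+30·11·37=24750 → min 24750.
Length 4: M₁..M₄: k=1: 0+20790+37·25·11=30965; k=2: 27750+12540+37·30·11=52500; k=3: 63650+0+37·38·11=79116 → min 30965 | M₂..M₅: k=2: 0+24750+25·30·37=52500; k=3: 28500+15466+25·38·37=79116; k=4: 20790+0+25·11·37=30965 → min 30965.
Top-level splits: k=1: (M₁..M₁)·(M₂..M₅) → 0+30965+37·25·37 = 65190; k=2: (M₁..M₂)·(M₃..M₅) → 27750+24750+37·30·37 = 93570; k=3: (M₁..M₃)·(M₄..M₅) → 63650+15466+37·38·37 = 131138; k=4: (M₁..M₄)·(M₅..M₅) → 30965+0+37·11·37 = 46024.
Best split is after M₄, i.e. k = 4.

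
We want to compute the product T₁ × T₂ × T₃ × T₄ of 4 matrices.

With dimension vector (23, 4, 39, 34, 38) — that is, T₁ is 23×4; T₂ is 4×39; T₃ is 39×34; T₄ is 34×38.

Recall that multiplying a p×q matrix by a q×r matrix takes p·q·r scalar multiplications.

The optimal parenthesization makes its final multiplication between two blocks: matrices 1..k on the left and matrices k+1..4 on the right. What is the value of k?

Adjacent pairs: T₁T₂ = 23·4·39 = 3588; T₂T₃ = 4·39·34 = 5304; T₃T₄ = 39·34·38 = 50388.
Length 3: T₁..T₃: k=1: 0+5304+23·4·34=8432; k=2: 3588+0+23·39·34=34086 → min 8432 | T₂..T₄: k=2: 0+50388+4·39·38=56316; k=3: 5304+0+4·34·38=10472 → min 10472.
Top-level splits: k=1: (T₁..T₁)·(T₂..T₄) → 0+10472+23·4·38 = 13968; k=2: (T₁..T₂)·(T₃..T₄) → 3588+50388+23·39·38 = 88062; k=3: (T₁..T₃)·(T₄..T₄) → 8432+0+23·34·38 = 38148.
Best split is after T₁, i.e. k = 1.

1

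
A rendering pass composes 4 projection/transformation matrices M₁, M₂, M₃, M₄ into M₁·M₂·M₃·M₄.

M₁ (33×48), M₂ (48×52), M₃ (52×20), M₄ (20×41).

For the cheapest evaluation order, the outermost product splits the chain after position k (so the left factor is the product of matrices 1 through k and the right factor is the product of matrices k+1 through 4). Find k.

3

Adjacent pairs: M₁M₂ = 33·48·52 = 82368; M₂M₃ = 48·52·20 = 49920; M₃M₄ = 52·20·41 = 42640.
Length 3: M₁..M₃: k=1: 0+49920+33·48·20=81600; k=2: 82368+0+33·52·20=116688 → min 81600 | M₂..M₄: k=2: 0+42640+48·52·41=144976; k=3: 49920+0+48·20·41=89280 → min 89280.
Top-level splits: k=1: (M₁..M₁)·(M₂..M₄) → 0+89280+33·48·41 = 154224; k=2: (M₁..M₂)·(M₃..M₄) → 82368+42640+33·52·41 = 195364; k=3: (M₁..M₃)·(M₄..M₄) → 81600+0+33·20·41 = 108660.
Best split is after M₃, i.e. k = 3.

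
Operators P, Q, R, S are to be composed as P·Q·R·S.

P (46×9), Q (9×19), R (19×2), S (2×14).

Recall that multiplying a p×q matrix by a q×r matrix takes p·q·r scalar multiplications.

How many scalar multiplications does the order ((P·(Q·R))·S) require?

(Q·R): 9×19 by 19×2 → 9×2, cost 9·19·2 = 342
(P·(Q·R)): 46×9 by 9×2 → 46×2, cost 46·9·2 = 828; cumulative 1170
((P·(Q·R))·S): 46×2 by 2×14 → 46×14, cost 46·2·14 = 1288; cumulative 2458
Total: 2458 scalar multiplications.

2458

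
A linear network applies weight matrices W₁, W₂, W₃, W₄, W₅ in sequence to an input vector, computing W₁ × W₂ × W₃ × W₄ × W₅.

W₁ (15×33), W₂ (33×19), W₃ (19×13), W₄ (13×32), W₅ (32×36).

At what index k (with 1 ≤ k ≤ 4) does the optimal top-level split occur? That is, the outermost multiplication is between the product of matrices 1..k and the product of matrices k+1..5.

3

Adjacent pairs: W₁W₂ = 15·33·19 = 9405; W₂W₃ = 33·19·13 = 8151; W₃W₄ = 19·13·32 = 7904; W₄W₅ = 13·32·36 = 14976.
Length 3: W₁..W₃: k=1: 0+8151+15·33·13=14586; k=2: 9405+0+15·19·13=13110 → min 13110 | W₂..W₄: k=2: 0+7904+33·19·32=27968; k=3: 8151+0+33·13·32=21879 → min 21879 | W₃..W₅: k=3: 0+14976+19·13·36=23868; k=4: 7904+0+19·32·36=29792 → min 23868.
Length 4: W₁..W₄: k=1: 0+21879+15·33·32=37719; k=2: 9405+7904+15·19·32=26429; k=3: 13110+0+15·13·32=19350 → min 19350 | W₂..W₅: k=2: 0+23868+33·19·36=46440; k=3: 8151+14976+33·13·36=38571; k=4: 21879+0+33·32·36=59895 → min 38571.
Top-level splits: k=1: (W₁..W₁)·(W₂..W₅) → 0+38571+15·33·36 = 56391; k=2: (W₁..W₂)·(W₃..W₅) → 9405+23868+15·19·36 = 43533; k=3: (W₁..W₃)·(W₄..W₅) → 13110+14976+15·13·36 = 35106; k=4: (W₁..W₄)·(W₅..W₅) → 19350+0+15·32·36 = 36630.
Best split is after W₃, i.e. k = 3.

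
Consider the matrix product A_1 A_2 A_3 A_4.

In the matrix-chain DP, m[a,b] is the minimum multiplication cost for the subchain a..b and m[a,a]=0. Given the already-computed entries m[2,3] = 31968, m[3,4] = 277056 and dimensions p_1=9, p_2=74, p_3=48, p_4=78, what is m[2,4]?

m[2,4] = min over k∈[2,3] of m[2,k]+m[k+1,4]+p_{1}·p_k·p_{4}.
k=2: 0 + 277056 + 9·74·78 = 329004; k=3: 31968 + 0 + 9·48·78 = 65664.
Minimum: 65664 at k=3.

65664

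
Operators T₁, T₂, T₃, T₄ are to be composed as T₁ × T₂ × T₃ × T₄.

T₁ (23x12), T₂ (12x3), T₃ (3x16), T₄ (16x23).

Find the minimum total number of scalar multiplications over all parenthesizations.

3519

Adjacent pairs: T₁T₂ = 23·12·3 = 828; T₂T₃ = 12·3·16 = 576; T₃T₄ = 3·16·23 = 1104.
Length 3: T₁..T₃: k=1: 0+576+23·12·16=4992; k=2: 828+0+23·3·16=1932 → min 1932 | T₂..T₄: k=2: 0+1104+12·3·23=1932; k=3: 576+0+12·16·23=4992 → min 1932.
Length 4: T₁..T₄: k=1: 0+1932+23·12·23=8280; k=2: 828+1104+23·3·23=3519; k=3: 1932+0+23·16·23=10396 → min 3519.
Optimal order: ((T₁ × T₂) × (T₃ × T₄)) with cost 3519.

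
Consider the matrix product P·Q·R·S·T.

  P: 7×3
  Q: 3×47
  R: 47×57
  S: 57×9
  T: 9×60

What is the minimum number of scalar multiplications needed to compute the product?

12456

Adjacent pairs: PQ = 7·3·47 = 987; QR = 3·47·57 = 8037; RS = 47·57·9 = 24111; ST = 57·9·60 = 30780.
Length 3: P..R: k=1: 0+8037+7·3·57=9234; k=2: 987+0+7·47·57=19740 → min 9234 | Q..S: k=2: 0+24111+3·47·9=25380; k=3: 8037+0+3·57·9=9576 → min 9576 | R..T: k=3: 0+30780+47·57·60=191520; k=4: 24111+0+47·9·60=49491 → min 49491.
Length 4: P..S: k=1: 0+9576+7·3·9=9765; k=2: 987+24111+7·47·9=28059; k=3: 9234+0+7·57·9=12825 → min 9765 | Q..T: k=2: 0+49491+3·47·60=57951; k=3: 8037+30780+3·57·60=49077; k=4: 9576+0+3·9·60=11196 → min 11196.
Length 5: P..T: k=1: 0+11196+7·3·60=12456; k=2: 987+49491+7·47·60=70218; k=3: 9234+30780+7·57·60=63954; k=4: 9765+0+7·9·60=13545 → min 12456.
Optimal order: (P·(((Q·R)·S)·T)) with cost 12456.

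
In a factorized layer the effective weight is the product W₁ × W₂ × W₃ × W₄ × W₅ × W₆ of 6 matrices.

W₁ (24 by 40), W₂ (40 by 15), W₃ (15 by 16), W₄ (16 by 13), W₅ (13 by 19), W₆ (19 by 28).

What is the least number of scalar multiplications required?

37852

Adjacent pairs: W₁W₂ = 24·40·15 = 14400; W₂W₃ = 40·15·16 = 9600; W₃W₄ = 15·16·13 = 3120; W₄W₅ = 16·13·19 = 3952; W₅W₆ = 13·19·28 = 6916.
Length 3: W₁..W₃: k=1: 0+9600+24·40·16=24960; k=2: 14400+0+24·15·16=20160 → min 20160 | W₂..W₄: k=2: 0+3120+40·15·13=10920; k=3: 9600+0+40·16·13=17920 → min 10920 | W₃..W₅: k=3: 0+3952+15·16·19=8512; k=4: 3120+0+15·13·19=6825 → min 6825 | W₄..W₆: k=4: 0+6916+16·13·28=12740; k=5: 3952+0+16·19·28=12464 → min 12464.
Length 4: W₁..W₄: k=1: 0+10920+24·40·13=23400; k=2: 14400+3120+24·15·13=22200; k=3: 20160+0+24·16·13=25152 → min 22200 | W₂..W₅: k=2: 0+6825+40·15·19=18225; k=3: 9600+3952+40·16·19=25712; k=4: 10920+0+40·13·19=20800 → min 18225 | W₃..W₆: k=3: 0+12464+15·16·28=19184; k=4: 3120+6916+15·13·28=15496; k=5: 6825+0+15·19·28=14805 → min 14805.
Length 5: W₁..W₅: k=1: 0+18225+24·40·19=36465; k=2: 14400+6825+24·15·19=28065; k=3: 20160+3952+24·16·19=31408; k=4: 22200+0+24·13·19=28128 → min 28065 | W₂..W₆: k=2: 0+14805+40·15·28=31605; k=3: 9600+12464+40·16·28=39984; k=4: 10920+6916+40·13·28=32396; k=5: 18225+0+40·19·28=39505 → min 31605.
Length 6: W₁..W₆: k=1: 0+31605+24·40·28=58485; k=2: 14400+14805+24·15·28=39285; k=3: 20160+12464+24·16·28=43376; k=4: 22200+6916+24·13·28=37852; k=5: 28065+0+24·19·28=40833 → min 37852.
Optimal order: (((W₁ × W₂) × (W₃ × W₄)) × (W₅ × W₆)) with cost 37852.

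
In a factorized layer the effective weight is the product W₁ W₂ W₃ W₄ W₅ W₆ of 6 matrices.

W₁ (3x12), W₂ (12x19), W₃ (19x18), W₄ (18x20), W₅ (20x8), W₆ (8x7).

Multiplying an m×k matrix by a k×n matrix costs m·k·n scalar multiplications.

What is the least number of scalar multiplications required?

Adjacent pairs: W₁W₂ = 3·12·19 = 684; W₂W₃ = 12·19·18 = 4104; W₃W₄ = 19·18·20 = 6840; W₄W₅ = 18·20·8 = 2880; W₅W₆ = 20·8·7 = 1120.
Length 3: W₁..W₃: k=1: 0+4104+3·12·18=4752; k=2: 684+0+3·19·18=1710 → min 1710 | W₂..W₄: k=2: 0+6840+12·19·20=11400; k=3: 4104+0+12·18·20=8424 → min 8424 | W₃..W₅: k=3: 0+2880+19·18·8=5616; k=4: 6840+0+19·20·8=9880 → min 5616 | W₄..W₆: k=4: 0+1120+18·20·7=3640; k=5: 2880+0+18·8·7=3888 → min 3640.
Length 4: W₁..W₄: k=1: 0+8424+3·12·20=9144; k=2: 684+6840+3·19·20=8664; k=3: 1710+0+3·18·20=2790 → min 2790 | W₂..W₅: k=2: 0+5616+12·19·8=7440; k=3: 4104+2880+12·18·8=8712; k=4: 8424+0+12·20·8=10344 → min 7440 | W₃..W₆: k=3: 0+3640+19·18·7=6034; k=4: 6840+1120+19·20·7=10620; k=5: 5616+0+19·8·7=6680 → min 6034.
Length 5: W₁..W₅: k=1: 0+7440+3·12·8=7728; k=2: 684+5616+3·19·8=6756; k=3: 1710+2880+3·18·8=5022; k=4: 2790+0+3·20·8=3270 → min 3270 | W₂..W₆: k=2: 0+6034+12·19·7=7630; k=3: 4104+3640+12·18·7=9256; k=4: 8424+1120+12·20·7=11224; k=5: 7440+0+12·8·7=8112 → min 7630.
Length 6: W₁..W₆: k=1: 0+7630+3·12·7=7882; k=2: 684+6034+3·19·7=7117; k=3: 1710+3640+3·18·7=5728; k=4: 2790+1120+3·20·7=4330; k=5: 3270+0+3·8·7=3438 → min 3438.
Optimal order: (((((W₁ W₂) W₃) W₄) W₅) W₆) with cost 3438.

3438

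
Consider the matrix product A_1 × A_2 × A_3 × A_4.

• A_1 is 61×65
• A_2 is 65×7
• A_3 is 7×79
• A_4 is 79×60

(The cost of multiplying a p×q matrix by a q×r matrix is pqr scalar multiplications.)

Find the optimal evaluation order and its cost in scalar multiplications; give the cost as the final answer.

Adjacent pairs: A_1A_2 = 61·65·7 = 27755; A_2A_3 = 65·7·79 = 35945; A_3A_4 = 7·79·60 = 33180.
Length 3: A_1..A_3: k=1: 0+35945+61·65·79=349180; k=2: 27755+0+61·7·79=61488 → min 61488 | A_2..A_4: k=2: 0+33180+65·7·60=60480; k=3: 35945+0+65·79·60=344045 → min 60480.
Length 4: A_1..A_4: k=1: 0+60480+61·65·60=298380; k=2: 27755+33180+61·7·60=86555; k=3: 61488+0+61·79·60=350628 → min 86555.
Optimal parenthesization: ((A_1 × A_2) × (A_3 × A_4)) with cost 86555.

86555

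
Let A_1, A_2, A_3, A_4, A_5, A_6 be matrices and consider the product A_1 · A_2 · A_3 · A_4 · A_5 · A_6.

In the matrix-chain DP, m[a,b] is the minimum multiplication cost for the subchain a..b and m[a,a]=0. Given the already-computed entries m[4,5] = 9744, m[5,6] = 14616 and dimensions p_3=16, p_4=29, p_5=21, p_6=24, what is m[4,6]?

m[4,6] = min over k∈[4,5] of m[4,k]+m[k+1,6]+p_{3}·p_k·p_{6}.
k=4: 0 + 14616 + 16·29·24 = 25752; k=5: 9744 + 0 + 16·21·24 = 17808.
Minimum: 17808 at k=5.

17808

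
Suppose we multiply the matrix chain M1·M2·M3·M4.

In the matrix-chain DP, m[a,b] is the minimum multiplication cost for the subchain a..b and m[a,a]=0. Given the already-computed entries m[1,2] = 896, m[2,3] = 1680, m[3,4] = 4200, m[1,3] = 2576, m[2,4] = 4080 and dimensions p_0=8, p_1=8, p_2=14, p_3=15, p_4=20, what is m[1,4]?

4976

m[1,4] = min over k∈[1,3] of m[1,k]+m[k+1,4]+p_{0}·p_k·p_{4}.
k=1: 0 + 4080 + 8·8·20 = 5360; k=2: 896 + 4200 + 8·14·20 = 7336; k=3: 2576 + 0 + 8·15·20 = 4976.
Minimum: 4976 at k=3.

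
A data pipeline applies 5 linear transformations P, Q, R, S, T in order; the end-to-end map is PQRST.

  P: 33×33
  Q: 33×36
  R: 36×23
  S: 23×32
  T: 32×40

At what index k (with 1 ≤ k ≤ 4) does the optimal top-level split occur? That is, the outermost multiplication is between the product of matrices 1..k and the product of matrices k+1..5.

3

Adjacent pairs: PQ = 33·33·36 = 39204; QR = 33·36·23 = 27324; RS = 36·23·32 = 26496; ST = 23·32·40 = 29440.
Length 3: P..R: k=1: 0+27324+33·33·23=52371; k=2: 39204+0+33·36·23=66528 → min 52371 | Q..S: k=2: 0+26496+33·36·32=64512; k=3: 27324+0+33·23·32=51612 → min 51612 | R..T: k=3: 0+29440+36·23·40=62560; k=4: 26496+0+36·32·40=72576 → min 62560.
Length 4: P..S: k=1: 0+51612+33·33·32=86460; k=2: 39204+26496+33·36·32=103716; k=3: 52371+0+33·23·32=76659 → min 76659 | Q..T: k=2: 0+62560+33·36·40=110080; k=3: 27324+29440+33·23·40=87124; k=4: 51612+0+33·32·40=93852 → min 87124.
Top-level splits: k=1: (P..P)·(Q..T) → 0+87124+33·33·40 = 130684; k=2: (P..Q)·(R..T) → 39204+62560+33·36·40 = 149284; k=3: (P..R)·(S..T) → 52371+29440+33·23·40 = 112171; k=4: (P..S)·(T..T) → 76659+0+33·32·40 = 118899.
Best split is after R, i.e. k = 3.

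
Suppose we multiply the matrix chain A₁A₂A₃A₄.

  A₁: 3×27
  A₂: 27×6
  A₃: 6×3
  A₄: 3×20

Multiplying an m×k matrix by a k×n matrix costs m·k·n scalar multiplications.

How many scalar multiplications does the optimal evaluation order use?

Adjacent pairs: A₁A₂ = 3·27·6 = 486; A₂A₃ = 27·6·3 = 486; A₃A₄ = 6·3·20 = 360.
Length 3: A₁..A₃: k=1: 0+486+3·27·3=729; k=2: 486+0+3·6·3=540 → min 540 | A₂..A₄: k=2: 0+360+27·6·20=3600; k=3: 486+0+27·3·20=2106 → min 2106.
Length 4: A₁..A₄: k=1: 0+2106+3·27·20=3726; k=2: 486+360+3·6·20=1206; k=3: 540+0+3·3·20=720 → min 720.
Optimal order: (((A₁A₂)A₃)A₄) with cost 720.

720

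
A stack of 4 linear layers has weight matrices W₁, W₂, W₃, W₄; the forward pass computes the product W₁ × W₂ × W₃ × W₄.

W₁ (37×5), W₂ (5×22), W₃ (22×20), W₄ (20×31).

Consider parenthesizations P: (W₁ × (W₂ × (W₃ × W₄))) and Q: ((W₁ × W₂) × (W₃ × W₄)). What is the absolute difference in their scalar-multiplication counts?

Order P = (W₁ × (W₂ × (W₃ × W₄))): (W₃ × W₄): 22×20 by 20×31 → 22×31, cost 22·20·31 = 13640; (W₂ × (W₃ × W₄)): 5×22 by 22×31 → 5×31, cost 5·22·31 = 3410; cumulative 17050; (W₁ × (W₂ × (W₃ × W₄))): 37×5 by 5×31 → 37×31, cost 37·5·31 = 5735; cumulative 22785. Total 22785.
Order Q = ((W₁ × W₂) × (W₃ × W₄)): (W₁ × W₂): 37×5 by 5×22 → 37×22, cost 37·5·22 = 4070; (W₃ × W₄): 22×20 by 20×31 → 22×31, cost 22·20·31 = 13640; ((W₁ × W₂) × (W₃ × W₄)): 37×22 by 22×31 → 37×31, cost 37·22·31 = 25234; cumulative 42944. Total 42944.
Difference: |22785 − 42944| = 20159.

20159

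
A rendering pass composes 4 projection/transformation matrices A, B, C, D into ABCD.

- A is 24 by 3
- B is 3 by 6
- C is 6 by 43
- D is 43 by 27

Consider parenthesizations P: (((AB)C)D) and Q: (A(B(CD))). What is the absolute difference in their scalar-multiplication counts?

25092

Order P = (((AB)C)D): (AB): 24×3 by 3×6 → 24×6, cost 24·3·6 = 432; ((AB)C): 24×6 by 6×43 → 24×43, cost 24·6·43 = 6192; cumulative 6624; (((AB)C)D): 24×43 by 43×27 → 24×27, cost 24·43·27 = 27864; cumulative 34488. Total 34488.
Order Q = (A(B(CD))): (CD): 6×43 by 43×27 → 6×27, cost 6·43·27 = 6966; (B(CD)): 3×6 by 6×27 → 3×27, cost 3·6·27 = 486; cumulative 7452; (A(B(CD))): 24×3 by 3×27 → 24×27, cost 24·3·27 = 1944; cumulative 9396. Total 9396.
Difference: |34488 − 9396| = 25092.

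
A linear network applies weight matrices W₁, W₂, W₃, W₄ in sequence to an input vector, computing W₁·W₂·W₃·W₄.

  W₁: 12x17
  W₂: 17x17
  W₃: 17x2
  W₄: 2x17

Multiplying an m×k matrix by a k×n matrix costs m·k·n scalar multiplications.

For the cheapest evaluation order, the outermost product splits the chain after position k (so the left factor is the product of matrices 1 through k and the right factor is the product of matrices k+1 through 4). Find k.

3

Adjacent pairs: W₁W₂ = 12·17·17 = 3468; W₂W₃ = 17·17·2 = 578; W₃W₄ = 17·2·17 = 578.
Length 3: W₁..W₃: k=1: 0+578+12·17·2=986; k=2: 3468+0+12·17·2=3876 → min 986 | W₂..W₄: k=2: 0+578+17·17·17=5491; k=3: 578+0+17·2·17=1156 → min 1156.
Top-level splits: k=1: (W₁..W₁)·(W₂..W₄) → 0+1156+12·17·17 = 4624; k=2: (W₁..W₂)·(W₃..W₄) → 3468+578+12·17·17 = 7514; k=3: (W₁..W₃)·(W₄..W₄) → 986+0+12·2·17 = 1394.
Best split is after W₃, i.e. k = 3.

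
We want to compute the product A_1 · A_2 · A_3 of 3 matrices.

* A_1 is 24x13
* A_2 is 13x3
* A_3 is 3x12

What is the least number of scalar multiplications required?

1800

Order (A_1 · (A_2 · A_3)): (A_2 · A_3): 13×3 by 3×12 → 13×12, cost 13·3·12 = 468; (A_1 · (A_2 · A_3)): 24×13 by 13×12 → 24×12, cost 24·13·12 = 3744; cumulative 4212. Total 4212.
Order ((A_1 · A_2) · A_3): (A_1 · A_2): 24×13 by 13×3 → 24×3, cost 24·13·3 = 936; ((A_1 · A_2) · A_3): 24×3 by 3×12 → 24×12, cost 24·3·12 = 864; cumulative 1800. Total 1800.
Minimum: 1800.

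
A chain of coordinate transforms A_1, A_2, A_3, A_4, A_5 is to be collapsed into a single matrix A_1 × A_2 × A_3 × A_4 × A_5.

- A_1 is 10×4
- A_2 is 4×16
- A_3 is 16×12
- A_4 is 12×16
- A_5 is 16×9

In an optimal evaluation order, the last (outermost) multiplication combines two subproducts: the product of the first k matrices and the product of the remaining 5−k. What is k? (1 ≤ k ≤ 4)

Adjacent pairs: A_1A_2 = 10·4·16 = 640; A_2A_3 = 4·16·12 = 768; A_3A_4 = 16·12·16 = 3072; A_4A_5 = 12·16·9 = 1728.
Length 3: A_1..A_3: k=1: 0+768+10·4·12=1248; k=2: 640+0+10·16·12=2560 → min 1248 | A_2..A_4: k=2: 0+3072+4·16·16=4096; k=3: 768+0+4·12·16=1536 → min 1536 | A_3..A_5: k=3: 0+1728+16·12·9=3456; k=4: 3072+0+16·16·9=5376 → min 3456.
Length 4: A_1..A_4: k=1: 0+1536+10·4·16=2176; k=2: 640+3072+10·16·16=6272; k=3: 1248+0+10·12·16=3168 → min 2176 | A_2..A_5: k=2: 0+3456+4·16·9=4032; k=3: 768+1728+4·12·9=2928; k=4: 1536+0+4·16·9=2112 → min 2112.
Top-level splits: k=1: (A_1..A_1)·(A_2..A_5) → 0+2112+10·4·9 = 2472; k=2: (A_1..A_2)·(A_3..A_5) → 640+3456+10·16·9 = 5536; k=3: (A_1..A_3)·(A_4..A_5) → 1248+1728+10·12·9 = 4056; k=4: (A_1..A_4)·(A_5..A_5) → 2176+0+10·16·9 = 3616.
Best split is after A_1, i.e. k = 1.

1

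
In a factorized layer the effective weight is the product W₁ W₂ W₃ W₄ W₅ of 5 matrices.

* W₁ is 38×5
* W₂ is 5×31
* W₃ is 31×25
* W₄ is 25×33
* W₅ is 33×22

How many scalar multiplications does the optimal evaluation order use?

Adjacent pairs: W₁W₂ = 38·5·31 = 5890; W₂W₃ = 5·31·25 = 3875; W₃W₄ = 31·25·33 = 25575; W₄W₅ = 25·33·22 = 18150.
Length 3: W₁..W₃: k=1: 0+3875+38·5·25=8625; k=2: 5890+0+38·31·25=35340 → min 8625 | W₂..W₄: k=2: 0+25575+5·31·33=30690; k=3: 3875+0+5·25·33=8000 → min 8000 | W₃..W₅: k=3: 0+18150+31·25·22=35200; k=4: 25575+0+31·33·22=48081 → min 35200.
Length 4: W₁..W₄: k=1: 0+8000+38·5·33=14270; k=2: 5890+25575+38·31·33=70339; k=3: 8625+0+38·25·33=39975 → min 14270 | W₂..W₅: k=2: 0+35200+5·31·22=38610; k=3: 3875+18150+5·25·22=24775; k=4: 8000+0+5·33·22=11630 → min 11630.
Length 5: W₁..W₅: k=1: 0+11630+38·5·22=15810; k=2: 5890+35200+38·31·22=67006; k=3: 8625+18150+38·25·22=47675; k=4: 14270+0+38·33·22=41858 → min 15810.
Optimal order: (W₁ (((W₂ W₃) W₄) W₅)) with cost 15810.

15810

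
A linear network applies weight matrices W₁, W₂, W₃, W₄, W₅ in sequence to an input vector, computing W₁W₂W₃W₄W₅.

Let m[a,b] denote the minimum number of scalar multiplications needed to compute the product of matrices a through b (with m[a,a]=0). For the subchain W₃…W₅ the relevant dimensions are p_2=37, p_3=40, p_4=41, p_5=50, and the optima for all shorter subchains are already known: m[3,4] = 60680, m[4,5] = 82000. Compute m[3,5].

m[3,5] = min over k∈[3,4] of m[3,k]+m[k+1,5]+p_{2}·p_k·p_{5}.
k=3: 0 + 82000 + 37·40·50 = 156000; k=4: 60680 + 0 + 37·41·50 = 136530.
Minimum: 136530 at k=4.

136530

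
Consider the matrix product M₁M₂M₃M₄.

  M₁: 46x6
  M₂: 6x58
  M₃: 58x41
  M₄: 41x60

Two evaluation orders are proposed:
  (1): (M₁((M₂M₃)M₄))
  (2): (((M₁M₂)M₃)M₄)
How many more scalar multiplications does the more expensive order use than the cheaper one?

Order (1) = (M₁((M₂M₃)M₄)): (M₂M₃): 6×58 by 58×41 → 6×41, cost 6·58·41 = 14268; ((M₂M₃)M₄): 6×41 by 41×60 → 6×60, cost 6·41·60 = 14760; cumulative 29028; (M₁((M₂M₃)M₄)): 46×6 by 6×60 → 46×60, cost 46·6·60 = 16560; cumulative 45588. Total 45588.
Order (2) = (((M₁M₂)M₃)M₄): (M₁M₂): 46×6 by 6×58 → 46×58, cost 46·6·58 = 16008; ((M₁M₂)M₃): 46×58 by 58×41 → 46×41, cost 46·58·41 = 109388; cumulative 125396; (((M₁M₂)M₃)M₄): 46×41 by 41×60 → 46×60, cost 46·41·60 = 113160; cumulative 238556. Total 238556.
Difference: |45588 − 238556| = 192968.

192968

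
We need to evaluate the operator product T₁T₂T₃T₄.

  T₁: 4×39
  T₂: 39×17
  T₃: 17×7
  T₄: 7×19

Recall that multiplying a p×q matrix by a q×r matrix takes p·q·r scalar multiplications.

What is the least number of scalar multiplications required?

3660

Adjacent pairs: T₁T₂ = 4·39·17 = 2652; T₂T₃ = 39·17·7 = 4641; T₃T₄ = 17·7·19 = 2261.
Length 3: T₁..T₃: k=1: 0+4641+4·39·7=5733; k=2: 2652+0+4·17·7=3128 → min 3128 | T₂..T₄: k=2: 0+2261+39·17·19=14858; k=3: 4641+0+39·7·19=9828 → min 9828.
Length 4: T₁..T₄: k=1: 0+9828+4·39·19=12792; k=2: 2652+2261+4·17·19=6205; k=3: 3128+0+4·7·19=3660 → min 3660.
Optimal order: (((T₁T₂)T₃)T₄) with cost 3660.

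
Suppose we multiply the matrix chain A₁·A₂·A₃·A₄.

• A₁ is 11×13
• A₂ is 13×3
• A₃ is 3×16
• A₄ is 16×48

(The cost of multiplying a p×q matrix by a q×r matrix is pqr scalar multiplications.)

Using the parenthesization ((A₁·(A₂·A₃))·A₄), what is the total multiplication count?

11360

(A₂·A₃): 13×3 by 3×16 → 13×16, cost 13·3·16 = 624
(A₁·(A₂·A₃)): 11×13 by 13×16 → 11×16, cost 11·13·16 = 2288; cumulative 2912
((A₁·(A₂·A₃))·A₄): 11×16 by 16×48 → 11×48, cost 11·16·48 = 8448; cumulative 11360
Total: 11360 scalar multiplications.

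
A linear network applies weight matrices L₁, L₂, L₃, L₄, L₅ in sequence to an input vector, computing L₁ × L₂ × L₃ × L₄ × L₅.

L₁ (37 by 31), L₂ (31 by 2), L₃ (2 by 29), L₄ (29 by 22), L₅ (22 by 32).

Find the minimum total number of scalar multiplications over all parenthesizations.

Adjacent pairs: L₁L₂ = 37·31·2 = 2294; L₂L₃ = 31·2·29 = 1798; L₃L₄ = 2·29·22 = 1276; L₄L₅ = 29·22·32 = 20416.
Length 3: L₁..L₃: k=1: 0+1798+37·31·29=35061; k=2: 2294+0+37·2·29=4440 → min 4440 | L₂..L₄: k=2: 0+1276+31·2·22=2640; k=3: 1798+0+31·29·22=21576 → min 2640 | L₃..L₅: k=3: 0+20416+2·29·32=22272; k=4: 1276+0+2·22·32=2684 → min 2684.
Length 4: L₁..L₄: k=1: 0+2640+37·31·22=27874; k=2: 2294+1276+37·2·22=5198; k=3: 4440+0+37·29·22=28046 → min 5198 | L₂..L₅: k=2: 0+2684+31·2·32=4668; k=3: 1798+20416+31·29·32=50982; k=4: 2640+0+31·22·32=24464 → min 4668.
Length 5: L₁..L₅: k=1: 0+4668+37·31·32=41372; k=2: 2294+2684+37·2·32=7346; k=3: 4440+20416+37·29·32=59192; k=4: 5198+0+37·22·32=31246 → min 7346.
Optimal order: ((L₁ × L₂) × ((L₃ × L₄) × L₅)) with cost 7346.

7346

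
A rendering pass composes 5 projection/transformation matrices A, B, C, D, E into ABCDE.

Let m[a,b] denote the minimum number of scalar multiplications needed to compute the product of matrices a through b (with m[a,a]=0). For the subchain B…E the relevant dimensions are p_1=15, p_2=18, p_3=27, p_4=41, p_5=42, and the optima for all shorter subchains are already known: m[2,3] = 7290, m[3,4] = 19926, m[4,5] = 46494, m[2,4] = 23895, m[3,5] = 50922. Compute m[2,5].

m[2,5] = min over k∈[2,4] of m[2,k]+m[k+1,5]+p_{1}·p_k·p_{5}.
k=2: 0 + 50922 + 15·18·42 = 62262; k=3: 7290 + 46494 + 15·27·42 = 70794; k=4: 23895 + 0 + 15·41·42 = 49725.
Minimum: 49725 at k=4.

49725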